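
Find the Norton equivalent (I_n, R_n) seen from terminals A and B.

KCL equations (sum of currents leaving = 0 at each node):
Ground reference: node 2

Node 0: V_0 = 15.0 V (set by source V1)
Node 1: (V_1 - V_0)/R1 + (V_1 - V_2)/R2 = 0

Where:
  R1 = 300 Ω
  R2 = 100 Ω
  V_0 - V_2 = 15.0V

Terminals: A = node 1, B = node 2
Find the Thévenin equivalent first; then I_n = V_th/R_th and R_n = R_th.
Step 1 — V_th is the open-circuit voltage V_A - V_B (nothing connected across the terminals).
Nodal analysis, taking node 2 as the 0 V reference.
Source V1 fixes V_0 = 15 V.
KCL at each unknown node (sum of currents leaving = 0; resistances in Ω):
  Node 1: (V_1 - 15)/300 + (V_1 - 0)/100 = 0
Collecting terms: 0.01333 × V_1 = 0.05  =>  V_1 = 3.75 V
V_th = V_1 - V_2 = 3.75 - 0 = 3.75 V
Step 2 — R_th: zero the source — replace V1 by a short circuit (node 2 merges into node 0) — and find the resistance seen between A (node 1) and B (node 0).
Reduce the network between node 1 (A) and node 0 (B) by series/parallel combination:
  Rp1 = R1 ‖ R2 (parallel, both between nodes 0 and 1) = 1/(1/300 + 1/100) = 75 Ω
R_th = 75 Ω
I_n = V_th/R_th = 3.75/75 = 0.05 A, and R_n = R_th = 75 Ω

Final answer: I_n = 0.05 A, R_n = 75 Ω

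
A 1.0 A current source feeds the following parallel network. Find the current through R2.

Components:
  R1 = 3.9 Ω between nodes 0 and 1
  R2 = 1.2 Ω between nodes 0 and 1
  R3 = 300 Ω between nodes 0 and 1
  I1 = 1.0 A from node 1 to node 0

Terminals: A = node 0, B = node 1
All resistors sit directly between nodes 0 and 1, so they are in parallel and share one voltage V; the full source current 1 A splits among them.
1/R_par = 1/3.9 + 1/1.2 + 1/300 = 1.093 S  =>  R_par = 0.9148 Ω
V = I × R_par = 1 × 0.9148 = 0.9148 V
I_R2 = V/R2 = 0.9148/1.2 = 0.7624 A

Final answer: 0.7624 A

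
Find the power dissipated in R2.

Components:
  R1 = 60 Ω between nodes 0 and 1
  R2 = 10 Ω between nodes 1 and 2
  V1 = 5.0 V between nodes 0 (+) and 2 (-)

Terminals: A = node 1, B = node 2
Nodal analysis, taking node 2 as the 0 V reference.
Source V1 fixes V_0 = 5 V.
KCL at each unknown node (sum of currents leaving = 0; resistances in Ω):
  Node 1: (V_1 - 5)/60 + (V_1 - 0)/10 = 0
Collecting terms: 0.1167 × V_1 = 0.08333  =>  V_1 = 0.7143 V
I_R2 = (V_1 - V_2)/R2 = (0.7143 - 0)/10 = 0.07143 A
P_R2 = I_R2² × R2 = (0.07143)² × 10 = 0.05102 W

Final answer: 0.05102 W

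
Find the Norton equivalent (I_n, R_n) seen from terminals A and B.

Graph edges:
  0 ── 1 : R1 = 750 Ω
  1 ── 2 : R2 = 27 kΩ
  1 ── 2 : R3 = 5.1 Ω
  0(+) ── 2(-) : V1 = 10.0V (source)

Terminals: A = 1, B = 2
Find the Thévenin equivalent first; then I_n = V_th/R_th and R_n = R_th.
Step 1 — V_th is the open-circuit voltage V_A - V_B (nothing connected across the terminals).
Nodal analysis, taking node 2 as the 0 V reference.
Source V1 fixes V_0 = 10 V.
KCL at each unknown node (sum of currents leaving = 0; resistances in Ω):
  Node 1: (V_1 - 10)/750 + (V_1 - 0)/27000 + (V_1 - 0)/5.1 = 0
Collecting terms: 0.1974 × V_1 = 0.01333  =>  V_1 = 0.06753 V
V_th = V_1 - V_2 = 0.06753 - 0 = 0.06753 V
Step 2 — R_th: zero the source — replace V1 by a short circuit (node 2 merges into node 0) — and find the resistance seen between A (node 1) and B (node 0).
Reduce the network between node 1 (A) and node 0 (B) by series/parallel combination:
  Rp1 = R1 ‖ R2 ‖ R3 (parallel, all between nodes 0 and 1) = 1/(1/750 + 1/27000 + 1/5.1) = 5.065 Ω
R_th = 5.065 Ω
I_n = V_th/R_th = 0.06753/5.065 = 0.01333 A, and R_n = R_th = 5.065 Ω

Final answer: I_n = 0.01333 A, R_n = 5.065 Ω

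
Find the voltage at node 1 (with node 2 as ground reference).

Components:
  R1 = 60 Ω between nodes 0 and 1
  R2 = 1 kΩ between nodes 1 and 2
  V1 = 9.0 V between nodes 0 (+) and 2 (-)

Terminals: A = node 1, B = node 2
Nodal analysis, taking node 2 as the 0 V reference.
Source V1 fixes V_0 = 9 V.
KCL at each unknown node (sum of currents leaving = 0; resistances in Ω):
  Node 1: (V_1 - 9)/60 + (V_1 - 0)/1000 = 0
Collecting terms: 0.01767 × V_1 = 0.15  =>  V_1 = 8.491 V
The requested potential is V_1 = 8.491 V.

Final answer: V_1 = 8.491 V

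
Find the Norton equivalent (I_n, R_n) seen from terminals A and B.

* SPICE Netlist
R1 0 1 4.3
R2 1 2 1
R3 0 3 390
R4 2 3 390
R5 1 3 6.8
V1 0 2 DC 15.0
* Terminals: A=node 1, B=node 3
Find the Thévenin equivalent first; then I_n = V_th/R_th and R_n = R_th.
Step 1 — V_th is the open-circuit voltage V_A - V_B (nothing connected across the terminals).
Nodal analysis, taking node 2 as the 0 V reference.
Source V1 fixes V_0 = 15 V.
KCL at each unknown node (sum of currents leaving = 0; resistances in Ω):
  Node 1: (V_1 - 15)/4.3 + (V_1 - 0)/1 + (V_1 - V_3)/6.8 = 0
  Node 3: (V_3 - 15)/390 + (V_3 - 0)/390 + (V_3 - V_1)/6.8 = 0
Collecting terms (coefficients in siemens):
  1.38·V_1 - 0.1471·V_3 = 3.488
  0.1522·V_3 - 0.1471·V_1 = 0.03846
Determinant D = (1.38)(0.1522) - (-0.1471)(-0.1471) = 0.1883
V_1 = [(3.488)(0.1522) - (-0.1471)(0.03846)]/D = 2.849 V
V_3 = [(1.38)(0.03846) - (3.488)(-0.1471)]/D = 3.006 V
V_th = V_1 - V_3 = 2.849 - 3.006 = -0.1567 V
Step 2 — R_th: zero the source — replace V1 by a short circuit (node 2 merges into node 0) — and find the resistance seen between A (node 1) and B (node 3).
Reduce the network between node 1 (A) and node 3 (B) by series/parallel combination:
  Rp1 = R1 ‖ R2 (parallel, both between nodes 0 and 1) = 1/(1/4.3 + 1/1) = 0.8113 Ω
  Rp2 = R3 ‖ R4 (parallel, both between nodes 0 and 3) = 1/(1/390 + 1/390) = 195 Ω
  Rs1 = Rp1 + Rp2 (series, joined only at node 0) = 0.8113 + 195 = 195.8 Ω
  Rp3 = R5 ‖ Rs1 (parallel, both between nodes 1 and 3) = 1/(1/6.8 + 1/195.8) = 6.572 Ω
R_th = 6.572 Ω
I_n = V_th/R_th = -0.1567/6.572 = -0.02385 A, and R_n = R_th = 6.572 Ω

Final answer: I_n = -0.02385 A, R_n = 6.572 Ω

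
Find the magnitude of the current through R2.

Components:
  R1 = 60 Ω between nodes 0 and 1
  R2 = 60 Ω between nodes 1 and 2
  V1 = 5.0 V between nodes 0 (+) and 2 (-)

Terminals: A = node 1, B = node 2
Nodal analysis, taking node 2 as the 0 V reference.
Source V1 fixes V_0 = 5 V.
KCL at each unknown node (sum of currents leaving = 0; resistances in Ω):
  Node 1: (V_1 - 5)/60 + (V_1 - 0)/60 = 0
Collecting terms: 0.03333 × V_1 = 0.08333  =>  V_1 = 2.5 V
I_R2 = (V_1 - V_2)/R2 = (2.5 - 0)/60 = 0.04167 A
|I_R2| = 0.04167 A

Final answer: |I_R2| = 0.04167 A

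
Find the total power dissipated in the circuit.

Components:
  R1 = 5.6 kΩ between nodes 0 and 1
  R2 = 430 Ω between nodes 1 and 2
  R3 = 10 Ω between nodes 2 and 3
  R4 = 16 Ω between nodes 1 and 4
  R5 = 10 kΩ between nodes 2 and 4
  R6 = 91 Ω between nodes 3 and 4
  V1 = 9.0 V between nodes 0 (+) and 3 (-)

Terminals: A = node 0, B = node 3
Nodal analysis, taking node 3 as the 0 V reference.
Source V1 fixes V_0 = 9 V.
KCL at each unknown node (sum of currents leaving = 0; resistances in Ω):
  Node 1: (V_1 - 9)/5600 + (V_1 - V_2)/430 + (V_1 - V_4)/16 = 0
  Node 2: (V_2 - V_1)/430 + (V_2 - 0)/10 + (V_2 - V_4)/10000 = 0
  Node 4: (V_4 - V_1)/16 + (V_4 - V_2)/10000 + (V_4 - 0)/91 = 0
Collecting terms (coefficients in siemens):
  0.065·V_1 - 0.002326·V_2 - 0.0625·V_4 = 0.001607
  0.1024·V_2 - 0.002326·V_1 - 0.0001·V_4 = 0
  0.07359·V_4 - 0.0625·V_1 - 0.0001·V_2 = 0
Solving these 3 simultaneous equations (Gaussian elimination) gives:
  V_1 = 0.1354 V, V_2 = 0.003188 V, V_4 = 0.115 V
Power in each resistor, P = (ΔV)²/R:
  P_R1 = (9 - 0.1354)²/5600 = 0.01403 W
  P_R2 = (0.1354 - 0.003188)²/430 = 0.00004068 W
  P_R3 = (0.003188 - 0)²/10 = 0.000001016 W
  P_R4 = (0.1354 - 0.115)²/16 = 0.00002603 W
  P_R5 = (0.003188 - 0.115)²/10000 = 0.000001251 W
  P_R6 = (0 - 0.115)²/91 = 0.0001454 W
P_total = P_R1 + P_R2 + P_R3 + P_R4 + P_R5 + P_R6 = 0.01425 W

Final answer: 0.01425 W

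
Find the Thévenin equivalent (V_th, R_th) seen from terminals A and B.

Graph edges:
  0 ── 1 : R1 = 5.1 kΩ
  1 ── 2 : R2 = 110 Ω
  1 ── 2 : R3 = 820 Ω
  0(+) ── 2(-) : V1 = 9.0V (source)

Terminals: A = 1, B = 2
Step 1 — V_th is the open-circuit voltage V_A - V_B (nothing connected across the terminals).
Nodal analysis, taking node 2 as the 0 V reference.
Source V1 fixes V_0 = 9 V.
KCL at each unknown node (sum of currents leaving = 0; resistances in Ω):
  Node 1: (V_1 - 9)/5100 + (V_1 - 0)/110 + (V_1 - 0)/820 = 0
Collecting terms: 0.01051 × V_1 = 0.001765  =>  V_1 = 0.168 V
V_th = V_1 - V_2 = 0.168 - 0 = 0.168 V
Step 2 — R_th: zero the source — replace V1 by a short circuit (node 2 merges into node 0) — and find the resistance seen between A (node 1) and B (node 0).
Reduce the network between node 1 (A) and node 0 (B) by series/parallel combination:
  Rp1 = R1 ‖ R2 ‖ R3 (parallel, all between nodes 0 and 1) = 1/(1/5100 + 1/110 + 1/820) = 95.18 Ω
R_th = 95.18 Ω

Final answer: V_th = 0.168 V, R_th = 95.18 Ω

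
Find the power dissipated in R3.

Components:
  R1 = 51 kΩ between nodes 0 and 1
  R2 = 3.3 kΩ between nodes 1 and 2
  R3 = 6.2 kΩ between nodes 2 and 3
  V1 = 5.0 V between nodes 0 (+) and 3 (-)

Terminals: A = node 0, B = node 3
Nodal analysis, taking node 3 as the 0 V reference.
Source V1 fixes V_0 = 5 V.
KCL at each unknown node (sum of currents leaving = 0; resistances in Ω):
  Node 1: (V_1 - 5)/51000 + (V_1 - V_2)/3300 = 0
  Node 2: (V_2 - V_1)/3300 + (V_2 - 0)/6200 = 0
Collecting terms (coefficients in siemens):
  0.0003226·V_1 - 0.000303·V_2 = 0.00009804
  0.0004643·V_2 - 0.000303·V_1 = 0
Determinant D = (0.0003226)(0.0004643) - (-0.000303)(-0.000303) = 0.00000005798
V_1 = [(0.00009804)(0.0004643) - (-0.000303)(0)]/D = 0.7851 V
V_2 = [(0.0003226)(0) - (0.00009804)(-0.000303)]/D = 0.5124 V
I_R3 = (V_2 - V_3)/R3 = (0.5124 - 0)/6200 = 0.00008264 A
P_R3 = I_R3² × R3 = (0.00008264)² × 6200 = 0.00004235 W

Final answer: 4.235e-05 W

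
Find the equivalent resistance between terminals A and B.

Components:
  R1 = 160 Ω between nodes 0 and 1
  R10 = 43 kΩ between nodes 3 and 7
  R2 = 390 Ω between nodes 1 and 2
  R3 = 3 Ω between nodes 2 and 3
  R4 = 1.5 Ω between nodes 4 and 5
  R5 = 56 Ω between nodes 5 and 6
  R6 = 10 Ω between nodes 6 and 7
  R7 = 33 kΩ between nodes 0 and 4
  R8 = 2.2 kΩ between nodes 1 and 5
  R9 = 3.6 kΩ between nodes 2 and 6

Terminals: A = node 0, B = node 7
The network is not a plain series/parallel combination. Inject a 1 A test current into terminal A (node 0) and return it from terminal B (node 7); then R_eq = V_A / (1 A).
Nodal analysis, taking node 7 as the 0 V reference.
Current source I_test pushes 1 A into node 0 and draws it out of node 7.
KCL at each unknown node (sum of currents leaving = 0; resistances in Ω):
  Node 0: (V_0 - V_1)/160 + (V_0 - V_4)/33000 - 1 = 0
  Node 1: (V_1 - V_0)/160 + (V_1 - V_2)/390 + (V_1 - V_5)/2200 = 0
  Node 2: (V_2 - V_1)/390 + (V_2 - V_3)/3 + (V_2 - V_6)/3600 = 0
  Node 3: (V_3 - V_2)/3 + (V_3 - 0)/43000 = 0
  Node 4: (V_4 - V_0)/33000 + (V_4 - V_5)/1.5 = 0
  Node 5: (V_5 - V_1)/2200 + (V_5 - V_4)/1.5 + (V_5 - V_6)/56 = 0
  Node 6: (V_6 - V_2)/3600 + (V_6 - V_5)/56 + (V_6 - 0)/10 = 0
Collecting terms (coefficients in siemens):
  0.00628·V_0 - 0.00625·V_1 - 0.0000303·V_4 = 1
  0.009269·V_1 - 0.00625·V_0 - 0.002564·V_2 - 0.0004545·V_5 = 0
  0.3362·V_2 - 0.002564·V_1 - 0.3333·V_3 - 0.0002778·V_6 = 0
  0.3334·V_3 - 0.3333·V_2 = 0
  0.6667·V_4 - 0.0000303·V_0 - 0.6667·V_5 = 0
  0.685·V_5 - 0.0004545·V_1 - 0.6667·V_4 - 0.01786·V_6 = 0
  0.1181·V_6 - 0.0002778·V_2 - 0.01786·V_5 = 0
Solving these 7 simultaneous equations (Gaussian elimination) gives:
  V_0 = 1505 V, V_1 = 1352 V, V_2 = 1211 V, V_3 = 1211 V
  V_4 = 45.52 V, V_5 = 45.46 V, V_6 = 9.718 V
R_eq = V_0 / 1 A = 1505 Ω = 1.505 kΩ

Final answer: 1.505 kΩ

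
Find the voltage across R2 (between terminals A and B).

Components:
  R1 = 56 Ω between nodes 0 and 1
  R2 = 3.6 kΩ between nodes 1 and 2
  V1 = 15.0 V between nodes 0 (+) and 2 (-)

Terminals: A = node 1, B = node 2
R1 and R2 are in series across V1 (node 0 → node 1 → node 2), and the output A–B is taken across R2, so this is a voltage divider.
Series current: I = V1/(R1 + R2) = 15/(56 + 3600) = 15/3656 = 0.004103 A
V_R2 = I × R2 = V1 × R2/(R1 + R2) = 15 × 3600/3656 = 14.77 V

Final answer: 14.77 V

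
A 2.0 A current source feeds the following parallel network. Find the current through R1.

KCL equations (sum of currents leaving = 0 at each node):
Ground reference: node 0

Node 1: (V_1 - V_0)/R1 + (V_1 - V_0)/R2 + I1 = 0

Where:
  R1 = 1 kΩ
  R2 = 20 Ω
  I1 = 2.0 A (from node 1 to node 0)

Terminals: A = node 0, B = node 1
All resistors sit directly between nodes 0 and 1, so they are in parallel and share one voltage V; the full source current 2 A splits among them.
1/R_par = 1/1000 + 1/20 = 0.051 S  =>  R_par = 19.61 Ω
V = I × R_par = 2 × 19.61 = 39.22 V
I_R1 = V/R1 = 39.22/1000 = 0.03922 A

Final answer: 0.03922 A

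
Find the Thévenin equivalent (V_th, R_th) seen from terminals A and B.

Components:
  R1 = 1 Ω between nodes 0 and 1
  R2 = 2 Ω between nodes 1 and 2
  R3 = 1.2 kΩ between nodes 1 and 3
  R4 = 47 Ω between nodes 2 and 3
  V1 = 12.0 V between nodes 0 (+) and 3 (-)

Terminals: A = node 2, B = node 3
Step 1 — V_th is the open-circuit voltage V_A - V_B (nothing connected across the terminals).
Nodal analysis, taking node 3 as the 0 V reference.
Source V1 fixes V_0 = 12 V.
KCL at each unknown node (sum of currents leaving = 0; resistances in Ω):
  Node 1: (V_1 - 12)/1 + (V_1 - V_2)/2 + (V_1 - 0)/1200 = 0
  Node 2: (V_2 - V_1)/2 + (V_2 - 0)/47 = 0
Collecting terms (coefficients in siemens):
  1.501·V_1 - 0.5·V_2 = 12
  0.5213·V_2 - 0.5·V_1 = 0
Determinant D = (1.501)(0.5213) - (-0.5)(-0.5) = 0.5323
V_1 = [(12)(0.5213) - (-0.5)(0)]/D = 11.75 V
V_2 = [(1.501)(0) - (12)(-0.5)]/D = 11.27 V
V_th = V_2 - V_3 = 11.27 - 0 = 11.27 V
Step 2 — R_th: zero the source — replace V1 by a short circuit (node 3 merges into node 0) — and find the resistance seen between A (node 2) and B (node 0).
Reduce the network between node 2 (A) and node 0 (B) by series/parallel combination:
  Rp1 = R1 ‖ R3 (parallel, both between nodes 0 and 1) = 1/(1/1 + 1/1200) = 0.9992 Ω
  Rs1 = R2 + Rp1 (series, joined only at node 1) = 2 + 0.9992 = 2.999 Ω
  Rp2 = R4 ‖ Rs1 (parallel, both between nodes 0 and 2) = 1/(1/47 + 1/2.999) = 2.819 Ω
R_th = 2.819 Ω

Final answer: V_th = 11.27 V, R_th = 2.819 Ω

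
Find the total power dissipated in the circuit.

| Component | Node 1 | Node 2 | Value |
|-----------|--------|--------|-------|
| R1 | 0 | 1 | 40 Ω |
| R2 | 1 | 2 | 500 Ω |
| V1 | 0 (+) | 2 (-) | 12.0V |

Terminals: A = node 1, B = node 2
Nodal analysis, taking node 2 as the 0 V reference.
Source V1 fixes V_0 = 12 V.
KCL at each unknown node (sum of currents leaving = 0; resistances in Ω):
  Node 1: (V_1 - 12)/40 + (V_1 - 0)/500 = 0
Collecting terms: 0.027 × V_1 = 0.3  =>  V_1 = 11.11 V
Power in each resistor, P = (ΔV)²/R:
  P_R1 = (12 - 11.11)²/40 = 0.01975 W
  P_R2 = (11.11 - 0)²/500 = 0.2469 W
P_total = P_R1 + P_R2 = 0.2667 W

Final answer: 0.2667 W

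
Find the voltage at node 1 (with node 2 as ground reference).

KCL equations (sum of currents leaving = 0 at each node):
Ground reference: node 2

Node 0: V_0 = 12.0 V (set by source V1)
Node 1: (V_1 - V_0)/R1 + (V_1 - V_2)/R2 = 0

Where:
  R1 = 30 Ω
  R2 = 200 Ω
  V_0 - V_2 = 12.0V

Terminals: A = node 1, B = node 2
Nodal analysis, taking node 2 as the 0 V reference.
Source V1 fixes V_0 = 12 V.
KCL at each unknown node (sum of currents leaving = 0; resistances in Ω):
  Node 1: (V_1 - 12)/30 + (V_1 - 0)/200 = 0
Collecting terms: 0.03833 × V_1 = 0.4  =>  V_1 = 10.43 V
The requested potential is V_1 = 10.43 V.

Final answer: V_1 = 10.43 V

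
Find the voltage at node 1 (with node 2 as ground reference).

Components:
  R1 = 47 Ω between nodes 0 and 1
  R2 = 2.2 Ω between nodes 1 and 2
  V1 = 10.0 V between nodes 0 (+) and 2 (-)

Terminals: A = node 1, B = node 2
Nodal analysis, taking node 2 as the 0 V reference.
Source V1 fixes V_0 = 10 V.
KCL at each unknown node (sum of currents leaving = 0; resistances in Ω):
  Node 1: (V_1 - 10)/47 + (V_1 - 0)/2.2 = 0
Collecting terms: 0.4758 × V_1 = 0.2128  =>  V_1 = 0.4472 V
The requested potential is V_1 = 0.4472 V.

Final answer: V_1 = 0.4472 V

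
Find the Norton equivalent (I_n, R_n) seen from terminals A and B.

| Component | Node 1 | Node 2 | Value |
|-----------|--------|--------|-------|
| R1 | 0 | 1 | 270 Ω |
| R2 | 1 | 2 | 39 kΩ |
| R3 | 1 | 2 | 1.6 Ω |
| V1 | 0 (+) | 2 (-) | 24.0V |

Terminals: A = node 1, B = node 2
Find the Thévenin equivalent first; then I_n = V_th/R_th and R_n = R_th.
Step 1 — V_th is the open-circuit voltage V_A - V_B (nothing connected across the terminals).
Nodal analysis, taking node 2 as the 0 V reference.
Source V1 fixes V_0 = 24 V.
KCL at each unknown node (sum of currents leaving = 0; resistances in Ω):
  Node 1: (V_1 - 24)/270 + (V_1 - 0)/39000 + (V_1 - 0)/1.6 = 0
Collecting terms: 0.6287 × V_1 = 0.08889  =>  V_1 = 0.1414 V
V_th = V_1 - V_2 = 0.1414 - 0 = 0.1414 V
Step 2 — R_th: zero the source — replace V1 by a short circuit (node 2 merges into node 0) — and find the resistance seen between A (node 1) and B (node 0).
Reduce the network between node 1 (A) and node 0 (B) by series/parallel combination:
  Rp1 = R1 ‖ R2 ‖ R3 (parallel, all between nodes 0 and 1) = 1/(1/270 + 1/39000 + 1/1.6) = 1.591 Ω
R_th = 1.591 Ω
I_n = V_th/R_th = 0.1414/1.591 = 0.08889 A, and R_n = R_th = 1.591 Ω

Final answer: I_n = 0.08889 A, R_n = 1.591 Ω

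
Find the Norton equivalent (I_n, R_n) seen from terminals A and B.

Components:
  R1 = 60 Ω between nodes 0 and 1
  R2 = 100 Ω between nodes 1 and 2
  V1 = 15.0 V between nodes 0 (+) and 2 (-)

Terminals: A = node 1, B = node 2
Find the Thévenin equivalent first; then I_n = V_th/R_th and R_n = R_th.
Step 1 — V_th is the open-circuit voltage V_A - V_B (nothing connected across the terminals).
Nodal analysis, taking node 2 as the 0 V reference.
Source V1 fixes V_0 = 15 V.
KCL at each unknown node (sum of currents leaving = 0; resistances in Ω):
  Node 1: (V_1 - 15)/60 + (V_1 - 0)/100 = 0
Collecting terms: 0.02667 × V_1 = 0.25  =>  V_1 = 9.375 V
V_th = V_1 - V_2 = 9.375 - 0 = 9.375 V
Step 2 — R_th: zero the source — replace V1 by a short circuit (node 2 merges into node 0) — and find the resistance seen between A (node 1) and B (node 0).
Reduce the network between node 1 (A) and node 0 (B) by series/parallel combination:
  Rp1 = R1 ‖ R2 (parallel, both between nodes 0 and 1) = 1/(1/60 + 1/100) = 37.5 Ω
R_th = 37.5 Ω
I_n = V_th/R_th = 9.375/37.5 = 0.25 A, and R_n = R_th = 37.5 Ω

Final answer: I_n = 0.25 A, R_n = 37.5 Ω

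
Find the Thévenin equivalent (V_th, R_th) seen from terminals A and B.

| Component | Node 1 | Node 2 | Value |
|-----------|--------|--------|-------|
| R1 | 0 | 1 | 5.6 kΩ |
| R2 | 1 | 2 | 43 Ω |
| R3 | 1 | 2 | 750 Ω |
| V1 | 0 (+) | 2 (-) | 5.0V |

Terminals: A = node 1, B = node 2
Step 1 — V_th is the open-circuit voltage V_A - V_B (nothing connected across the terminals).
Nodal analysis, taking node 2 as the 0 V reference.
Source V1 fixes V_0 = 5 V.
KCL at each unknown node (sum of currents leaving = 0; resistances in Ω):
  Node 1: (V_1 - 5)/5600 + (V_1 - 0)/43 + (V_1 - 0)/750 = 0
Collecting terms: 0.02477 × V_1 = 0.0008929  =>  V_1 = 0.03605 V
V_th = V_1 - V_2 = 0.03605 - 0 = 0.03605 V
Step 2 — R_th: zero the source — replace V1 by a short circuit (node 2 merges into node 0) — and find the resistance seen between A (node 1) and B (node 0).
Reduce the network between node 1 (A) and node 0 (B) by series/parallel combination:
  Rp1 = R1 ‖ R2 ‖ R3 (parallel, all between nodes 0 and 1) = 1/(1/5600 + 1/43 + 1/750) = 40.38 Ω
R_th = 40.38 Ω

Final answer: V_th = 0.03605 V, R_th = 40.38 Ω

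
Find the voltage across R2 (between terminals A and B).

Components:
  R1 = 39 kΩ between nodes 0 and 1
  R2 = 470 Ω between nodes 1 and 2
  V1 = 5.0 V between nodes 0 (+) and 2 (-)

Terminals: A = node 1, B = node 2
R1 and R2 are in series across V1 (node 0 → node 1 → node 2), and the output A–B is taken across R2, so this is a voltage divider.
Series current: I = V1/(R1 + R2) = 5/(39000 + 470) = 5/39470 = 0.0001267 A
V_R2 = I × R2 = V1 × R2/(R1 + R2) = 5 × 470/39470 = 0.05954 V

Final answer: 0.05954 V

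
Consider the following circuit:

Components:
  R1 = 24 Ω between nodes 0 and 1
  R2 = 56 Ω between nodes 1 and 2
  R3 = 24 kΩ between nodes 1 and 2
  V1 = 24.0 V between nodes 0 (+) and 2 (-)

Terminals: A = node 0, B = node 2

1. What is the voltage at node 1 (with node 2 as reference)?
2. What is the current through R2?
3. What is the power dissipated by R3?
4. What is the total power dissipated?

Nodal analysis, taking node 2 as the 0 V reference.
Source V1 fixes V_0 = 24 V.
KCL at each unknown node (sum of currents leaving = 0; resistances in Ω):
  Node 1: (V_1 - 24)/24 + (V_1 - 0)/56 + (V_1 - 0)/24000 = 0
Collecting terms: 0.05957 × V_1 = 1  =>  V_1 = 16.79 V
Part 1:
  Read off the nodal solution: V_1 = 16.79 V
Part 2:
  I_R2 = (V_1 - V_2)/R2 = (16.79 - 0)/56 = 0.2998 A
  Magnitude: I_R2 = 0.2998 A
Part 3:
  I_R3 = (V_1 - V_2)/R3 = (16.79 - 0)/24000 = 0.0006995 A
  P_R3 = I_R3² × R3 = (0.0006995)² × 24000 = 0.01174 W
Part 4:
  Power in each resistor, P = (ΔV)²/R:
    P_R1 = (24 - 16.79)²/24 = 2.167 W
    P_R2 = (16.79 - 0)²/56 = 5.033 W
    P_R3 = (16.79 - 0)²/24000 = 0.01174 W
  P_total = P_R1 + P_R2 + P_R3 = 7.212 W

Final answers:
1. V_1 = 16.79 V
2. I_R2 = 0.2998 A
3. P_R3 = 0.01174 W
4. P_total = 7.212 W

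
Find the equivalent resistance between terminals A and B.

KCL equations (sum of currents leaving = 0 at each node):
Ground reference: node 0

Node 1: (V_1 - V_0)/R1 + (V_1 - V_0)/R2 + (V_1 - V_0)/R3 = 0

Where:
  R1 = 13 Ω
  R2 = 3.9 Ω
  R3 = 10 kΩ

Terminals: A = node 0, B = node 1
Reduce the network between node 0 (A) and node 1 (B) by series/parallel combination:
  Rp1 = R1 ‖ R2 ‖ R3 (parallel, all between nodes 0 and 1) = 1/(1/13 + 1/3.9 + 1/10000) = 2.999 Ω
R_eq = 2.999 Ω

Final answer: 2.999 Ω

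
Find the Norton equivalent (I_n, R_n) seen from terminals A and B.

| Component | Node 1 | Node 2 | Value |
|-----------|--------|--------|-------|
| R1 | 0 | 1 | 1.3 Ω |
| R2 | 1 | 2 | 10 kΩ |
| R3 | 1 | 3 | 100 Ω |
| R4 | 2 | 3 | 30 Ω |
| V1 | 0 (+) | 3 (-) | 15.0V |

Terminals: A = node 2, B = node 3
Find the Thévenin equivalent first; then I_n = V_th/R_th and R_n = R_th.
Step 1 — V_th is the open-circuit voltage V_A - V_B (nothing connected across the terminals).
Nodal analysis, taking node 3 as the 0 V reference.
Source V1 fixes V_0 = 15 V.
KCL at each unknown node (sum of currents leaving = 0; resistances in Ω):
  Node 1: (V_1 - 15)/1.3 + (V_1 - V_2)/10000 + (V_1 - 0)/100 = 0
  Node 2: (V_2 - V_1)/10000 + (V_2 - 0)/30 = 0
Collecting terms (coefficients in siemens):
  0.7793·V_1 - 0.0001·V_2 = 11.54
  0.03343·V_2 - 0.0001·V_1 = 0
Determinant D = (0.7793)(0.03343) - (-0.0001)(-0.0001) = 0.02606
V_1 = [(11.54)(0.03343) - (-0.0001)(0)]/D = 14.81 V
V_2 = [(0.7793)(0) - (11.54)(-0.0001)]/D = 0.04428 V
V_th = V_2 - V_3 = 0.04428 - 0 = 0.04428 V
Step 2 — R_th: zero the source — replace V1 by a short circuit (node 3 merges into node 0) — and find the resistance seen between A (node 2) and B (node 0).
Reduce the network between node 2 (A) and node 0 (B) by series/parallel combination:
  Rp1 = R1 ‖ R3 (parallel, both between nodes 0 and 1) = 1/(1/1.3 + 1/100) = 1.283 Ω
  Rs1 = R2 + Rp1 (series, joined only at node 1) = 10000 + 1.283 = 10000 Ω
  Rp2 = R4 ‖ Rs1 (parallel, both between nodes 0 and 2) = 1/(1/30 + 1/10000) = 29.91 Ω
R_th = 29.91 Ω
I_n = V_th/R_th = 0.04428/29.91 = 0.001481 A, and R_n = R_th = 29.91 Ω

Final answer: I_n = 0.001481 A, R_n = 29.91 Ω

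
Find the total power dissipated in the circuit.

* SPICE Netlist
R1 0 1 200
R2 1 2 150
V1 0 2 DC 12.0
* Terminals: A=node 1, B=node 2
Nodal analysis, taking node 2 as the 0 V reference.
Source V1 fixes V_0 = 12 V.
KCL at each unknown node (sum of currents leaving = 0; resistances in Ω):
  Node 1: (V_1 - 12)/200 + (V_1 - 0)/150 = 0
Collecting terms: 0.01167 × V_1 = 0.06  =>  V_1 = 5.143 V
Power in each resistor, P = (ΔV)²/R:
  P_R1 = (12 - 5.143)²/200 = 0.2351 W
  P_R2 = (5.143 - 0)²/150 = 0.1763 W
P_total = P_R1 + P_R2 = 0.4114 W

Final answer: 0.4114 W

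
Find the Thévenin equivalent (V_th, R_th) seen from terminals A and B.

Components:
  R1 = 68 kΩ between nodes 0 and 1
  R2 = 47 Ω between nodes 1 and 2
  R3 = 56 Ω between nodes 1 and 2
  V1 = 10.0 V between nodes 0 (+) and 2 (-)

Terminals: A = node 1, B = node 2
Step 1 — V_th is the open-circuit voltage V_A - V_B (nothing connected across the terminals).
Nodal analysis, taking node 2 as the 0 V reference.
Source V1 fixes V_0 = 10 V.
KCL at each unknown node (sum of currents leaving = 0; resistances in Ω):
  Node 1: (V_1 - 10)/68000 + (V_1 - 0)/47 + (V_1 - 0)/56 = 0
Collecting terms: 0.03915 × V_1 = 0.0001471  =>  V_1 = 0.003756 V
V_th = V_1 - V_2 = 0.003756 - 0 = 0.003756 V
Step 2 — R_th: zero the source — replace V1 by a short circuit (node 2 merges into node 0) — and find the resistance seen between A (node 1) and B (node 0).
Reduce the network between node 1 (A) and node 0 (B) by series/parallel combination:
  Rp1 = R1 ‖ R2 ‖ R3 (parallel, all between nodes 0 and 1) = 1/(1/68000 + 1/47 + 1/56) = 25.54 Ω
R_th = 25.54 Ω

Final answer: V_th = 0.003756 V, R_th = 25.54 Ω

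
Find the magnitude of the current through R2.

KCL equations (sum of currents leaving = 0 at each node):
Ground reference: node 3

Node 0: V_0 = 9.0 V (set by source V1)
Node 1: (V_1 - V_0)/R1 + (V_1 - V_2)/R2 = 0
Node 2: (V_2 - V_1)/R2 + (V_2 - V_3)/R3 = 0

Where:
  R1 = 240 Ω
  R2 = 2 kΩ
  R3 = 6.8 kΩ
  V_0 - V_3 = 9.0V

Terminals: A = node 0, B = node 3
Nodal analysis, taking node 3 as the 0 V reference.
Source V1 fixes V_0 = 9 V.
KCL at each unknown node (sum of currents leaving = 0; resistances in Ω):
  Node 1: (V_1 - 9)/240 + (V_1 - V_2)/2000 = 0
  Node 2: (V_2 - V_1)/2000 + (V_2 - 0)/6800 = 0
Collecting terms (coefficients in siemens):
  0.004667·V_1 - 0.0005·V_2 = 0.0375
  0.0006471·V_2 - 0.0005·V_1 = 0
Determinant D = (0.004667)(0.0006471) - (-0.0005)(-0.0005) = 0.00000277
V_1 = [(0.0375)(0.0006471) - (-0.0005)(0)]/D = 8.761 V
V_2 = [(0.004667)(0) - (0.0375)(-0.0005)]/D = 6.77 V
I_R2 = (V_1 - V_2)/R2 = (8.761 - 6.77)/2000 = 0.0009956 A
|I_R2| = 0.0009956 A

Final answer: |I_R2| = 0.0009956 A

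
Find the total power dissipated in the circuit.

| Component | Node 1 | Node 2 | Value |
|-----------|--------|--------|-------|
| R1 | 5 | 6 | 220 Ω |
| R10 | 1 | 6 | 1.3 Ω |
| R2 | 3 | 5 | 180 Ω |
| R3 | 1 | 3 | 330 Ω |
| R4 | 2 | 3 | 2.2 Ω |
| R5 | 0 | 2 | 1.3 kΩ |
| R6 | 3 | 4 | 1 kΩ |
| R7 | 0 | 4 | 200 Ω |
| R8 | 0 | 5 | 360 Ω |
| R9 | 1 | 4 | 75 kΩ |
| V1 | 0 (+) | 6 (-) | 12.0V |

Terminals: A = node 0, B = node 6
Nodal analysis, taking node 6 as the 0 V reference.
Source V1 fixes V_0 = 12 V.
KCL at each unknown node (sum of currents leaving = 0; resistances in Ω):
  Node 1: (V_1 - V_3)/330 + (V_1 - V_4)/75000 + (V_1 - 0)/1.3 = 0
  Node 2: (V_2 - V_3)/2.2 + (V_2 - 12)/1300 = 0
  Node 3: (V_3 - V_5)/180 + (V_3 - V_1)/330 + (V_3 - V_2)/2.2 + (V_3 - V_4)/1000 = 0
  Node 4: (V_4 - V_3)/1000 + (V_4 - 12)/200 + (V_4 - V_1)/75000 = 0
  Node 5: (V_5 - 0)/220 + (V_5 - V_3)/180 + (V_5 - 12)/360 = 0
Collecting terms (coefficients in siemens):
  0.7723·V_1 - 0.00303·V_3 - 0.00001333·V_4 = 0
  0.4553·V_2 - 0.4545·V_3 = 0.009231
  0.4641·V_3 - 0.00303·V_1 - 0.4545·V_2 - 0.001·V_4 - 0.005556·V_5 = 0
  0.006013·V_4 - 0.00001333·V_1 - 0.001·V_3 = 0.06
  0.01288·V_5 - 0.005556·V_3 = 0.03333
Solving these 5 simultaneous equations (Gaussian elimination) gives:
  V_1 = 0.01712 V, V_2 = 4.329 V, V_3 = 4.316 V, V_4 = 10.7 V
  V_5 = 4.45 V
Power in each resistor, P = (ΔV)²/R:
  P_R1 = (4.45 - 0)²/220 = 0.09001 W
  P_R2 = (4.316 - 4.45)²/180 = 0.0001 W
  P_R3 = (0.01712 - 4.316)²/330 = 0.05599 W
  P_R4 = (4.329 - 4.316)²/2.2 = 0.00007661 W
  P_R5 = (12 - 4.329)²/1300 = 0.04527 W
  P_R6 = (4.316 - 10.7)²/1000 = 0.0407 W
  P_R7 = (12 - 10.7)²/200 = 0.008508 W
  P_R8 = (12 - 4.45)²/360 = 0.1583 W
  P_R9 = (0.01712 - 10.7)²/75000 = 0.00152 W
  P_R10 = (0.01712 - 0)²/1.3 = 0.0002254 W
P_total = P_R1 + P_R2 + P_R3 + P_R4 + P_R5 + P_R6 + P_R7 + P_R8 + P_R9 + P_R10 = 0.4007 W

Final answer: 0.4007 W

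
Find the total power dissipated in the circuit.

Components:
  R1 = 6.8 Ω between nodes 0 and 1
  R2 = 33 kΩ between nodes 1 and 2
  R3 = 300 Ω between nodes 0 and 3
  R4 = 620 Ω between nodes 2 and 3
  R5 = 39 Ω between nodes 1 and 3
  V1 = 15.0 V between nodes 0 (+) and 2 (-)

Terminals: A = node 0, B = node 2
Nodal analysis, taking node 2 as the 0 V reference.
Source V1 fixes V_0 = 15 V.
KCL at each unknown node (sum of currents leaving = 0; resistances in Ω):
  Node 1: (V_1 - 15)/6.8 + (V_1 - 0)/33000 + (V_1 - V_3)/39 = 0
  Node 3: (V_3 - 15)/300 + (V_3 - 0)/620 + (V_3 - V_1)/39 = 0
Collecting terms (coefficients in siemens):
  0.1727·V_1 - 0.02564·V_3 = 2.206
  0.03059·V_3 - 0.02564·V_1 = 0.05
Determinant D = (0.1727)(0.03059) - (-0.02564)(-0.02564) = 0.004626
V_1 = [(2.206)(0.03059) - (-0.02564)(0.05)]/D = 14.86 V
V_3 = [(0.1727)(0.05) - (2.206)(-0.02564)]/D = 14.09 V
Power in each resistor, P = (ΔV)²/R:
  P_R1 = (15 - 14.86)²/6.8 = 0.002765 W
  P_R2 = (14.86 - 0)²/33000 = 0.006694 W
  P_R3 = (15 - 14.09)²/300 = 0.002736 W
  P_R4 = (0 - 14.09)²/620 = 0.3204 W
  P_R5 = (14.86 - 14.09)²/39 = 0.01516 W
P_total = P_R1 + P_R2 + P_R3 + P_R4 + P_R5 = 0.3477 W

Final answer: 0.3477 W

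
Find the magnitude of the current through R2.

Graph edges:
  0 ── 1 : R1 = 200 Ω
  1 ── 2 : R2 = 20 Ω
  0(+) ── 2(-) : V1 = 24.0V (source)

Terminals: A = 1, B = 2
Nodal analysis, taking node 2 as the 0 V reference.
Source V1 fixes V_0 = 24 V.
KCL at each unknown node (sum of currents leaving = 0; resistances in Ω):
  Node 1: (V_1 - 24)/200 + (V_1 - 0)/20 = 0
Collecting terms: 0.055 × V_1 = 0.12  =>  V_1 = 2.182 V
I_R2 = (V_1 - V_2)/R2 = (2.182 - 0)/20 = 0.1091 A
|I_R2| = 0.1091 A

Final answer: |I_R2| = 0.1091 A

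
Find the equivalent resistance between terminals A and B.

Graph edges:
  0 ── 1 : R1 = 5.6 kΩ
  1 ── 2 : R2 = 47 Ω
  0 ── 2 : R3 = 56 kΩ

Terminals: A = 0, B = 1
Reduce the network between node 0 (A) and node 1 (B) by series/parallel combination:
  Rs1 = R3 + R2 (series, joined only at node 2) = 56000 + 47 = 56050 Ω
  Rp1 = R1 ‖ Rs1 (parallel, both between nodes 0 and 1) = 1/(1/5600 + 1/56050) = 5091 Ω
R_eq = 5.091 kΩ

Final answer: 5.091 kΩ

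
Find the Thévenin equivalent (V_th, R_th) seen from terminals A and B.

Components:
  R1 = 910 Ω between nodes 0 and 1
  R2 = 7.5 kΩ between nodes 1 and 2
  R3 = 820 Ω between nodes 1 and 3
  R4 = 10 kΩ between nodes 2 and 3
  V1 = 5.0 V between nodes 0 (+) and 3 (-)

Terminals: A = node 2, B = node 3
Step 1 — V_th is the open-circuit voltage V_A - V_B (nothing connected across the terminals).
Nodal analysis, taking node 3 as the 0 V reference.
Source V1 fixes V_0 = 5 V.
KCL at each unknown node (sum of currents leaving = 0; resistances in Ω):
  Node 1: (V_1 - 5)/910 + (V_1 - V_2)/7500 + (V_1 - 0)/820 = 0
  Node 2: (V_2 - V_1)/7500 + (V_2 - 0)/10000 = 0
Collecting terms (coefficients in siemens):
  0.002452·V_1 - 0.0001333·V_2 = 0.005495
  0.0002333·V_2 - 0.0001333·V_1 = 0
Determinant D = (0.002452)(0.0002333) - (-0.0001333)(-0.0001333) = 0.0000005543
V_1 = [(0.005495)(0.0002333) - (-0.0001333)(0)]/D = 2.313 V
V_2 = [(0.002452)(0) - (0.005495)(-0.0001333)]/D = 1.322 V
V_th = V_2 - V_3 = 1.322 - 0 = 1.322 V
Step 2 — R_th: zero the source — replace V1 by a short circuit (node 3 merges into node 0) — and find the resistance seen between A (node 2) and B (node 0).
Reduce the network between node 2 (A) and node 0 (B) by series/parallel combination:
  Rp1 = R1 ‖ R3 (parallel, both between nodes 0 and 1) = 1/(1/910 + 1/820) = 431.3 Ω
  Rs1 = R2 + Rp1 (series, joined only at node 1) = 7500 + 431.3 = 7931 Ω
  Rp2 = R4 ‖ Rs1 (parallel, both between nodes 0 and 2) = 1/(1/10000 + 1/7931) = 4423 Ω
R_th = 4.423 kΩ

Final answer: V_th = 1.322 V, R_th = 4.423 kΩ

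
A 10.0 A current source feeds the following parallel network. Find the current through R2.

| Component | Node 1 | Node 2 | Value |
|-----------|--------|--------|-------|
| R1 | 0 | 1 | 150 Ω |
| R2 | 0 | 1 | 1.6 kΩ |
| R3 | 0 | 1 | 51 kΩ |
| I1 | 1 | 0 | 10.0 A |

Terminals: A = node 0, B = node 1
All resistors sit directly between nodes 0 and 1, so they are in parallel and share one voltage V; the full source current 10 A splits among them.
1/R_par = 1/150 + 1/1600 + 1/51000 = 0.007311 S  =>  R_par = 136.8 Ω
V = I × R_par = 10 × 136.8 = 1368 V
I_R2 = V/R2 = 1368/1600 = 0.8548 A

Final answer: 0.8548 A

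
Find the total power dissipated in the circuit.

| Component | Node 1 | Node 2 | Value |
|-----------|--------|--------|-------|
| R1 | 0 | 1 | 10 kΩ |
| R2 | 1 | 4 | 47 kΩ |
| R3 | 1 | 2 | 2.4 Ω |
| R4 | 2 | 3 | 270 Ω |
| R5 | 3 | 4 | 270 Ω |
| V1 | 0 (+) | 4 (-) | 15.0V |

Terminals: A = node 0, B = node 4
Nodal analysis, taking node 4 as the 0 V reference.
Source V1 fixes V_0 = 15 V.
KCL at each unknown node (sum of currents leaving = 0; resistances in Ω):
  Node 1: (V_1 - 15)/10000 + (V_1 - 0)/47000 + (V_1 - V_2)/2.4 = 0
  Node 2: (V_2 - V_1)/2.4 + (V_2 - V_3)/270 = 0
  Node 3: (V_3 - V_2)/270 + (V_3 - 0)/270 = 0
Collecting terms (coefficients in siemens):
  0.4168·V_1 - 0.4167·V_2 = 0.0015
  0.4204·V_2 - 0.4167·V_1 - 0.003704·V_3 = 0
  0.007407·V_3 - 0.003704·V_2 = 0
Solving these 3 simultaneous equations (Gaussian elimination) gives:
  V_1 = 0.7634 V, V_2 = 0.76 V, V_3 = 0.38 V
Power in each resistor, P = (ΔV)²/R:
  P_R1 = (15 - 0.7634)²/10000 = 0.02027 W
  P_R2 = (0.7634 - 0)²/47000 = 0.0000124 W
  P_R3 = (0.7634 - 0.76)²/2.4 = 0.000004754 W
  P_R4 = (0.76 - 0.38)²/270 = 0.0005348 W
  P_R5 = (0.38 - 0)²/270 = 0.0005348 W
P_total = P_R1 + P_R2 + P_R3 + P_R4 + P_R5 = 0.02135 W

Final answer: 0.02135 W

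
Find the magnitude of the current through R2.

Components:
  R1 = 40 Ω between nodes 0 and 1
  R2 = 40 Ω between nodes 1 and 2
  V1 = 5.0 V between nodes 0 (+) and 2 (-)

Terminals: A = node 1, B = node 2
Nodal analysis, taking node 2 as the 0 V reference.
Source V1 fixes V_0 = 5 V.
KCL at each unknown node (sum of currents leaving = 0; resistances in Ω):
  Node 1: (V_1 - 5)/40 + (V_1 - 0)/40 = 0
Collecting terms: 0.05 × V_1 = 0.125  =>  V_1 = 2.5 V
I_R2 = (V_1 - V_2)/R2 = (2.5 - 0)/40 = 0.0625 A
|I_R2| = 0.0625 A

Final answer: |I_R2| = 0.0625 A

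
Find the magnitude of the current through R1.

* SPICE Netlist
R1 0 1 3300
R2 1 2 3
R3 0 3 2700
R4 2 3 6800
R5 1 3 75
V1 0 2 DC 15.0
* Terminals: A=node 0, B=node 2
Nodal analysis, taking node 2 as the 0 V reference.
Source V1 fixes V_0 = 15 V.
KCL at each unknown node (sum of currents leaving = 0; resistances in Ω):
  Node 1: (V_1 - 15)/3300 + (V_1 - 0)/3 + (V_1 - V_3)/75 = 0
  Node 3: (V_3 - 15)/2700 + (V_3 - 0)/6800 + (V_3 - V_1)/75 = 0
Collecting terms (coefficients in siemens):
  0.347·V_1 - 0.01333·V_3 = 0.004545
  0.01385·V_3 - 0.01333·V_1 = 0.005556
Determinant D = (0.347)(0.01385) - (-0.01333)(-0.01333) = 0.004628
V_1 = [(0.004545)(0.01385) - (-0.01333)(0.005556)]/D = 0.02961 V
V_3 = [(0.347)(0.005556) - (0.004545)(-0.01333)]/D = 0.4296 V
I_R1 = (V_0 - V_1)/R1 = (15 - 0.02961)/3300 = 0.004536 A
|I_R1| = 0.004536 A

Final answer: |I_R1| = 0.004536 A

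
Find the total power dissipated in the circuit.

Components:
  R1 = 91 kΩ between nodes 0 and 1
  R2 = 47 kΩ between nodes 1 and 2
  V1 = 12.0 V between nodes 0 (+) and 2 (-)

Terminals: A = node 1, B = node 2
Nodal analysis, taking node 2 as the 0 V reference.
Source V1 fixes V_0 = 12 V.
KCL at each unknown node (sum of currents leaving = 0; resistances in Ω):
  Node 1: (V_1 - 12)/91000 + (V_1 - 0)/47000 = 0
Collecting terms: 0.00003227 × V_1 = 0.0001319  =>  V_1 = 4.087 V
Power in each resistor, P = (ΔV)²/R:
  P_R1 = (12 - 4.087)²/91000 = 0.0006881 W
  P_R2 = (4.087 - 0)²/47000 = 0.0003554 W
P_total = P_R1 + P_R2 = 0.001043 W

Final answer: 0.001043 W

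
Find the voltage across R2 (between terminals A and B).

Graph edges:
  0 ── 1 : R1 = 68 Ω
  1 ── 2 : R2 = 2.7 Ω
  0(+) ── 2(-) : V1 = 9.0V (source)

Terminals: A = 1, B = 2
R1 and R2 are in series across V1 (node 0 → node 1 → node 2), and the output A–B is taken across R2, so this is a voltage divider.
Series current: I = V1/(R1 + R2) = 9/(68 + 2.7) = 9/70.7 = 0.1273 A
V_R2 = I × R2 = V1 × R2/(R1 + R2) = 9 × 2.7/70.7 = 0.3437 V

Final answer: 0.3437 V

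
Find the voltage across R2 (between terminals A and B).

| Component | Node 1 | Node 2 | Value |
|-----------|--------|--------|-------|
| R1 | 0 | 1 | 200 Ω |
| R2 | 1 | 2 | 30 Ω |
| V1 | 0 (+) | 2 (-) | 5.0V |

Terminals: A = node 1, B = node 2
R1 and R2 are in series across V1 (node 0 → node 1 → node 2), and the output A–B is taken across R2, so this is a voltage divider.
Series current: I = V1/(R1 + R2) = 5/(200 + 30) = 5/230 = 0.02174 A
V_R2 = I × R2 = V1 × R2/(R1 + R2) = 5 × 30/230 = 0.6522 V

Final answer: 0.6522 V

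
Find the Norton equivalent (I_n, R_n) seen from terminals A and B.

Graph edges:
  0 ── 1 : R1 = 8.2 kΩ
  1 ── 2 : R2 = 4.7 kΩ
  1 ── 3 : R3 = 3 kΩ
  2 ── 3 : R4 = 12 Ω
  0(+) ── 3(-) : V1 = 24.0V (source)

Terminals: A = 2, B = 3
Find the Thévenin equivalent first; then I_n = V_th/R_th and R_n = R_th.
Step 1 — V_th is the open-circuit voltage V_A - V_B (nothing connected across the terminals).
Nodal analysis, taking node 3 as the 0 V reference.
Source V1 fixes V_0 = 24 V.
KCL at each unknown node (sum of currents leaving = 0; resistances in Ω):
  Node 1: (V_1 - 24)/8200 + (V_1 - V_2)/4700 + (V_1 - 0)/3000 = 0
  Node 2: (V_2 - V_1)/4700 + (V_2 - 0)/12 = 0
Collecting terms (coefficients in siemens):
  0.0006681·V_1 - 0.0002128·V_2 = 0.002927
  0.08355·V_2 - 0.0002128·V_1 = 0
Determinant D = (0.0006681)(0.08355) - (-0.0002128)(-0.0002128) = 0.00005577
V_1 = [(0.002927)(0.08355) - (-0.0002128)(0)]/D = 4.385 V
V_2 = [(0.0006681)(0) - (0.002927)(-0.0002128)]/D = 0.01117 V
V_th = V_2 - V_3 = 0.01117 - 0 = 0.01117 V
Step 2 — R_th: zero the source — replace V1 by a short circuit (node 3 merges into node 0) — and find the resistance seen between A (node 2) and B (node 0).
Reduce the network between node 2 (A) and node 0 (B) by series/parallel combination:
  Rp1 = R1 ‖ R3 (parallel, both between nodes 0 and 1) = 1/(1/8200 + 1/3000) = 2196 Ω
  Rs1 = R2 + Rp1 (series, joined only at node 1) = 4700 + 2196 = 6896 Ω
  Rp2 = R4 ‖ Rs1 (parallel, both between nodes 0 and 2) = 1/(1/12 + 1/6896) = 11.98 Ω
R_th = 11.98 Ω
I_n = V_th/R_th = 0.01117/11.98 = 0.0009322 A, and R_n = R_th = 11.98 Ω

Final answer: I_n = 0.0009322 A, R_n = 11.98 Ω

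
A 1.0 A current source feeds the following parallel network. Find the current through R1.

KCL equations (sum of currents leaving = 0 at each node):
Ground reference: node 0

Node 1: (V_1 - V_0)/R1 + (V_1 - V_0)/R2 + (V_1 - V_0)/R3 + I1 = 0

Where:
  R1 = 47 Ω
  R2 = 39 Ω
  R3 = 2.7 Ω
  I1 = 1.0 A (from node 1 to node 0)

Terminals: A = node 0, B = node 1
All resistors sit directly between nodes 0 and 1, so they are in parallel and share one voltage V; the full source current 1 A splits among them.
1/R_par = 1/47 + 1/39 + 1/2.7 = 0.4173 S  =>  R_par = 2.396 Ω
V = I × R_par = 1 × 2.396 = 2.396 V
I_R1 = V/R1 = 2.396/47 = 0.05099 A

Final answer: 0.05099 A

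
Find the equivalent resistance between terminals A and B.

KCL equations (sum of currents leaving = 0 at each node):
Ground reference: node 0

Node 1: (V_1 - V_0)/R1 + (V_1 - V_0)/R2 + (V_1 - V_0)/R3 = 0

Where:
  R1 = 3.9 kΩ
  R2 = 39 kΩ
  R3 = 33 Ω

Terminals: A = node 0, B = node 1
Reduce the network between node 0 (A) and node 1 (B) by series/parallel combination:
  Rp1 = R1 ‖ R2 ‖ R3 (parallel, all between nodes 0 and 1) = 1/(1/3900 + 1/39000 + 1/33) = 32.7 Ω
R_eq = 32.7 Ω

Final answer: 32.7 Ω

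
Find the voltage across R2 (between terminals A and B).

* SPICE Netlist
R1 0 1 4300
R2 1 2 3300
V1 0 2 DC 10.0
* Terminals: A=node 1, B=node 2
R1 and R2 are in series across V1 (node 0 → node 1 → node 2), and the output A–B is taken across R2, so this is a voltage divider.
Series current: I = V1/(R1 + R2) = 10/(4300 + 3300) = 10/7600 = 0.001316 A
V_R2 = I × R2 = V1 × R2/(R1 + R2) = 10 × 3300/7600 = 4.342 V

Final answer: 4.342 V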